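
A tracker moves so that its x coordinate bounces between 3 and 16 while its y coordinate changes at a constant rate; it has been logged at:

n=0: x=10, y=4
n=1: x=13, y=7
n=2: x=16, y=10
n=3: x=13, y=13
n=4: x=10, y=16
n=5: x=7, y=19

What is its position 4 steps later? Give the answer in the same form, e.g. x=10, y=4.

The x coordinate reflects between 3 and 16, moving 3 per step.
  step 6: 7 → 4
  step 7: 4 → 5
  step 8: 5 → 8
  step 9: 8 → 11
The y coordinate changes by +3 each step: at step 9 it is 31.

x=11, y=31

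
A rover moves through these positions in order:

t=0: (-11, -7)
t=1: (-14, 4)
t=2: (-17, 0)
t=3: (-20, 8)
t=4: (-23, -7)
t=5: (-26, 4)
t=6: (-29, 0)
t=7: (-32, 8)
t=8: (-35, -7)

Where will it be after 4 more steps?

(-47, -7)

First: linear, -3 per step → -47 at step 12.
Second: cycles through -7, 4, 0, 8 every 4 steps. Step 12 lands at position 0 of the cycle → -7.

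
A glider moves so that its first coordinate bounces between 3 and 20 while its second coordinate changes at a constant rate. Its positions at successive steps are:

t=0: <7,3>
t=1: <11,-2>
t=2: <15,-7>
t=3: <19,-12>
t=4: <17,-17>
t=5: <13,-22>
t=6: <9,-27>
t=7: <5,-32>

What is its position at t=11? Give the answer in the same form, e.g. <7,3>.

The first coordinate reflects between 3 and 20, moving 4 per step.
  step 8: 5 → 5
  step 9: 5 → 9
  step 10: 9 → 13
  step 11: 13 → 17
The second coordinate changes by -5 each step: at step 11 it is -52.

<17,-52>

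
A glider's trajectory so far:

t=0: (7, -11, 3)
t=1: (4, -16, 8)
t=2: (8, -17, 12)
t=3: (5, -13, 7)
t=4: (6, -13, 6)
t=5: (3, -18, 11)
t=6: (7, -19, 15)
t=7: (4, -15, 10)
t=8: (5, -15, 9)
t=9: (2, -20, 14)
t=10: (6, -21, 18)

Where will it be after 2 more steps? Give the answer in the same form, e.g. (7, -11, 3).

(4, -17, 12)

Step-to-step displacements: (-3, -5, +5), (+4, -1, +4), (-3, +4, -5), (+1, +0, -1), (-3, -5, +5), (+4, -1, +4), (-3, +4, -5), (+1, +0, -1), (-3, -5, +5), (+4, -1, +4) — a repeating cycle of length 4.
step 11: apply (-3, +4, -5) → (3, -17, 13)
step 12: apply (+1, +0, -1) → (4, -17, 12)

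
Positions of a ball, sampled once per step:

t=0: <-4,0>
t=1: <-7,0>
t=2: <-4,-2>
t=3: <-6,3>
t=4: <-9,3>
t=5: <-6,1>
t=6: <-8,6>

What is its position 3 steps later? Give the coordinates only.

Step-to-step displacements: <-3,+0>, <+3,-2>, <-2,+5>, <-3,+0>, <+3,-2>, <-2,+5> — a repeating cycle of length 3.
step 7: apply <-3,+0> → <-11,6>
step 8: apply <+3,-2> → <-8,4>
step 9: apply <-2,+5> → <-10,9>

<-10,9>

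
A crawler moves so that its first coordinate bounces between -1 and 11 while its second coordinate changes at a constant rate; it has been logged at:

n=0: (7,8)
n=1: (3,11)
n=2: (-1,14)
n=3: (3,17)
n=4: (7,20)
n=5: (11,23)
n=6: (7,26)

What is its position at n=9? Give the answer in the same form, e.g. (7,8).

The first coordinate reflects between -1 and 11, moving 4 per step.
  step 7: 7 → 3
  step 8: 3 → -1
  step 9: -1 → 3
The second coordinate changes by +3 each step: at step 9 it is 35.

(3,35)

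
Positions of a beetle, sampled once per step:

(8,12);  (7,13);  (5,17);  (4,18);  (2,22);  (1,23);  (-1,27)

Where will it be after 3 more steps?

Differencing gives (-1,+1), (-2,+4), (-1,+1), (-2,+4), (-1,+1), (-2,+4). This is the pattern (-1,+1), (-2,+4) repeated.
step 7: apply (-1,+1) → (-2,28)
step 8: apply (-2,+4) → (-4,32)
step 9: apply (-1,+1) → (-5,33)

(-5,33)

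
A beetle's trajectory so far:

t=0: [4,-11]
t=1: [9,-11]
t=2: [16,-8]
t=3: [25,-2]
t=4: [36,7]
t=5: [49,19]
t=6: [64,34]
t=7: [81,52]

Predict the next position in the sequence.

Successive displacements: [+5,+0], [+7,+3], [+9,+6], [+11,+9], [+13,+12], [+15,+15], [+17,+18] — each changes by [+2,+3].
step 8: [81,52] + [+19,+21] → [100,73]

[100,73]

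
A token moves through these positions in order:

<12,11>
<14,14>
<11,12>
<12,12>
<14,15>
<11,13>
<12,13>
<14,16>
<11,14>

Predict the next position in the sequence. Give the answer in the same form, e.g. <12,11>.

The moves between consecutive positions are <+2,+3>, <-3,-2>, <+1,+0>, <+2,+3>, <-3,-2>, <+1,+0>, <+2,+3>, <-3,-2>; they repeat the 3-cycle [<+2,+3>, <-3,-2>, <+1,+0>].
step 9: apply <+1,+0> → <12,14>

<12,14>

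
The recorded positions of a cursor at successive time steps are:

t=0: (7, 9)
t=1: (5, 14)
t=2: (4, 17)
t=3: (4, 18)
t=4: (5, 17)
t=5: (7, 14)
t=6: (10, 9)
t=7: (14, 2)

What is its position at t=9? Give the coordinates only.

(25, -18)

Taking differences between consecutive positions: (-2, +5), (-1, +3), (+0, +1), (+1, -1), (+2, -3), (+3, -5), (+4, -7). These grow by (+1, -2) each step.
step 8: (14, 2) + (+5, -9) → (19, -7)
step 9: (19, -7) + (+6, -11) → (25, -18)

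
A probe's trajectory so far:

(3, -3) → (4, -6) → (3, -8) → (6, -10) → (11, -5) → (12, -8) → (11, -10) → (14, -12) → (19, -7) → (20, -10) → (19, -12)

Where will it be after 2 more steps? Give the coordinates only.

Step-to-step displacements: (+1, -3), (-1, -2), (+3, -2), (+5, +5), (+1, -3), (-1, -2), (+3, -2), (+5, +5), (+1, -3), (-1, -2) — a repeating cycle of length 4.
step 11: apply (+3, -2) → (22, -14)
step 12: apply (+5, +5) → (27, -9)

(27, -9)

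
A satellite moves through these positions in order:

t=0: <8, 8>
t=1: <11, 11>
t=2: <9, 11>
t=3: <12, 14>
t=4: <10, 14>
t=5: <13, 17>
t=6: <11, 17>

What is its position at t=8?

<12, 20>

The moves between consecutive positions are <+3, +3>, <-2, +0>, <+3, +3>, <-2, +0>, <+3, +3>, <-2, +0>; they repeat the 2-cycle [<+3, +3>, <-2, +0>].
step 7: apply <+3, +3> → <14, 20>
step 8: apply <-2, +0> → <12, 20>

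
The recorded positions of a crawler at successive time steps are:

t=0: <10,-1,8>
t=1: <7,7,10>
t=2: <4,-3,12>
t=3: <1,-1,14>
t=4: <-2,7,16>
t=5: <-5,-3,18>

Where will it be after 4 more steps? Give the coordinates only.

First: linear, -3 per step → -17 at step 9.
Second: cycles through -1, 7, -3 every 3 steps. Step 9 lands at position 0 of the cycle → -1.
Third: linear, +2 per step → 26 at step 9.

<-17,-1,26>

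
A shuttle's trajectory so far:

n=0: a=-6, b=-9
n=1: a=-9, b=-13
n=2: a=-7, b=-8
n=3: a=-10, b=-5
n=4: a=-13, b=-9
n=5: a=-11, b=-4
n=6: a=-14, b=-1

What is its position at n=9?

a=-18, b=3

Differencing gives (-3, -4), (+2, +5), (-3, +3), (-3, -4), (+2, +5), (-3, +3). This is the pattern (-3, -4), (+2, +5), (-3, +3) repeated.
step 7: apply (-3, -4) → a=-17, b=-5
step 8: apply (+2, +5) → a=-15, b=0
step 9: apply (-3, +3) → a=-18, b=3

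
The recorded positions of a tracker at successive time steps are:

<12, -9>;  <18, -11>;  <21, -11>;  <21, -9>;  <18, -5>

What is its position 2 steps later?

<3, 9>

Taking differences between consecutive positions: <+6, -2>, <+3, +0>, <+0, +2>, <-3, +4>. These grow by <-3, +2> each step.
step 5: <18, -5> + <-6, +6> → <12, 1>
step 6: <12, 1> + <-9, +8> → <3, 9>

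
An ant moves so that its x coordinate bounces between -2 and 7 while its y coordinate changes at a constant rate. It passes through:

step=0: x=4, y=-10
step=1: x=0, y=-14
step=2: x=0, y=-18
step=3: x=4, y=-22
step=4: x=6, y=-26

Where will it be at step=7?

The x coordinate travels 4 per step and bounces off the walls at -2 and 7.
  step 5: 6 → 2
  step 6: 2 → -2
  step 7: -2 → 2
The y coordinate changes by -4 each step: at step 7 it is -38.

x=2, y=-38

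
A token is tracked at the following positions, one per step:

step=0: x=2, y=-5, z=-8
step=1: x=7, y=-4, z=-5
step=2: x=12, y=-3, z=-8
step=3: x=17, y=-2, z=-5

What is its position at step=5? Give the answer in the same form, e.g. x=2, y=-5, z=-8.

X: linear, +5 per step → 27 at step 5.
Y: linear, +1 per step → 0 at step 5.
Z: cycles through -8, -5 every 2 steps. Step 5 lands at position 1 of the cycle → -5.

x=27, y=0, z=-5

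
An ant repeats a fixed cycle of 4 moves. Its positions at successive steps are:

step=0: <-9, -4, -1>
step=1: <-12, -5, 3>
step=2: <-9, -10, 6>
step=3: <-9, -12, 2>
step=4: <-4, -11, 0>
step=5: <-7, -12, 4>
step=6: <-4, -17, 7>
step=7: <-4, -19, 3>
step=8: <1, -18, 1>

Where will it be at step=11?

<1, -26, 4>

Step-to-step displacements: <-3, -1, +4>, <+3, -5, +3>, <+0, -2, -4>, <+5, +1, -2>, <-3, -1, +4>, <+3, -5, +3>, <+0, -2, -4>, <+5, +1, -2> — a repeating cycle of length 4.
step 9: apply <-3, -1, +4> → <-2, -19, 5>
step 10: apply <+3, -5, +3> → <1, -24, 8>
step 11: apply <+0, -2, -4> → <1, -26, 4>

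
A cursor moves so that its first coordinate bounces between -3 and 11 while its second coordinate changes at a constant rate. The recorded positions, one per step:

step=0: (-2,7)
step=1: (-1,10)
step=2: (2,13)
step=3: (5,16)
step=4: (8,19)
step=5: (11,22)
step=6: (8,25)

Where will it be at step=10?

(-2,37)

The first coordinate reflects between -3 and 11, moving 3 per step.
  step 7: 8 → 5
  step 8: 5 → 2
  step 9: 2 → -1
  step 10: -1 → -2
The second coordinate changes by +3 each step: at step 10 it is 37.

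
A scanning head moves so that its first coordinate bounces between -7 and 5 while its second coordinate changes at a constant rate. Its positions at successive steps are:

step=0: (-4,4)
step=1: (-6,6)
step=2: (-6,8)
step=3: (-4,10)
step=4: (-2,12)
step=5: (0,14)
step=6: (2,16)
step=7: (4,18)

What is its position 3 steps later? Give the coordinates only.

The first coordinate travels 2 per step and bounces off the walls at -7 and 5.
  step 8: 4 → 4
  step 9: 4 → 2
  step 10: 2 → 0
The second coordinate changes by +2 each step: at step 10 it is 24.

(0,24)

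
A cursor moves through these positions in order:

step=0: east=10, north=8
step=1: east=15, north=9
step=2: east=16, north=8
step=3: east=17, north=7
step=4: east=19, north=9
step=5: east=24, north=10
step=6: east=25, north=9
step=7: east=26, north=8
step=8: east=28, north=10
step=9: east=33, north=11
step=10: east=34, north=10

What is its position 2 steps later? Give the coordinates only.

The moves between consecutive positions are (+5,+1), (+1,-1), (+1,-1), (+2,+2), (+5,+1), (+1,-1), (+1,-1), (+2,+2), (+5,+1), (+1,-1); they repeat the 4-cycle [(+5,+1), (+1,-1), (+1,-1), (+2,+2)].
step 11: apply (+1,-1) → east=35, north=9
step 12: apply (+2,+2) → east=37, north=11

east=37, north=11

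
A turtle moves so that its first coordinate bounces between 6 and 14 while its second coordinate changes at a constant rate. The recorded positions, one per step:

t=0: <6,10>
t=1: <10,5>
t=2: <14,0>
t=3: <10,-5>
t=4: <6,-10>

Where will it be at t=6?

The first coordinate travels 4 per step and bounces off the walls at 6 and 14.
  step 5: 6 → 10
  step 6: 10 → 14
The second coordinate changes by -5 each step: at step 6 it is -20.

<14,-20>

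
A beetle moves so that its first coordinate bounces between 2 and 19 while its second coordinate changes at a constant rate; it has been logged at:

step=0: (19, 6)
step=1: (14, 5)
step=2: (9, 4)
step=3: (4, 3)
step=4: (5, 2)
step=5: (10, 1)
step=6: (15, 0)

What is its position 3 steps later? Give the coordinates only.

(8, -3)

The first coordinate reflects between 2 and 19, moving 5 per step.
  step 7: 15 → 18
  step 8: 18 → 13
  step 9: 13 → 8
The second coordinate changes by -1 each step: at step 9 it is -3.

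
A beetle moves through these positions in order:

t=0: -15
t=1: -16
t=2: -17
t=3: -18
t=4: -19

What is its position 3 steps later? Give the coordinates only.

-22

Constant displacement of -1 per step.
step 5: -19 − 1 → -20
step 6: -20 − 1 → -21
step 7: -21 − 1 → -22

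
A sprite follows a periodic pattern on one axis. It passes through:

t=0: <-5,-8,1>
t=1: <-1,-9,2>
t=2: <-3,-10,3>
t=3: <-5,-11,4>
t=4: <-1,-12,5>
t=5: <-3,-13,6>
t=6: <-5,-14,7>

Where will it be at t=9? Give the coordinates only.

The first coordinate repeats the cycle [-5, -1, -3] with period 3; step 9 mod 3 = 0, giving -5.
The second coordinate changes by -1 each step, so at step 9 it is -8 + 9·(-1) = -17.
The third coordinate changes by +1 each step, so at step 9 it is 1 + 9·(1) = 10.

<-5,-17,10>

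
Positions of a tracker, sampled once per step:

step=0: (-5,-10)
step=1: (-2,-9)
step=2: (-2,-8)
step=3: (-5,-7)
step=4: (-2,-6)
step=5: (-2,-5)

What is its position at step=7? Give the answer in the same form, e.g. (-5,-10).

The first coordinate repeats the cycle [-5, -2, -2] with period 3; step 7 mod 3 = 1, giving -2.
The second coordinate changes by +1 each step, so at step 7 it is -10 + 7·(1) = -3.

(-2,-3)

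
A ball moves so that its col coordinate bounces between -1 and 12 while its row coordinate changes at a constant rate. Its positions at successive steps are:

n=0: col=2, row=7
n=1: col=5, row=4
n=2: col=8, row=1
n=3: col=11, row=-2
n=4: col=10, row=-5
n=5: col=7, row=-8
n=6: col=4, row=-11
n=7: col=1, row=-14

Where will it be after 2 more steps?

col=3, row=-20

The col coordinate travels 3 per step and bounces off the walls at -1 and 12.
  step 8: 1 → 0
  step 9: 0 → 3
The row coordinate changes by -3 each step: at step 9 it is -20.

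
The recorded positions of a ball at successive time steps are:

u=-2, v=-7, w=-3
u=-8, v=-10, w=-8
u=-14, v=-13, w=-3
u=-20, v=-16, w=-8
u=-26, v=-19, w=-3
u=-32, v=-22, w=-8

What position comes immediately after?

u=-38, v=-25, w=-3

The u coordinate changes by -6 each step, so at step 6 it is -2 + 6·(-6) = -38.
The v coordinate changes by -3 each step, so at step 6 it is -7 + 6·(-3) = -25.
The w coordinate repeats the cycle [-3, -8] with period 2; step 6 mod 2 = 0, giving -3.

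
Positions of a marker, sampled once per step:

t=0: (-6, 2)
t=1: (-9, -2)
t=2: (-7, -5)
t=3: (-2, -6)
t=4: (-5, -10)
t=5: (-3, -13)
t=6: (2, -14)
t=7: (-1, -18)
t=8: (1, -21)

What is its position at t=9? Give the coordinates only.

(6, -22)

The moves between consecutive positions are (-3, -4), (+2, -3), (+5, -1), (-3, -4), (+2, -3), (+5, -1), (-3, -4), (+2, -3); they repeat the 3-cycle [(-3, -4), (+2, -3), (+5, -1)].
step 9: apply (+5, -1) → (6, -22)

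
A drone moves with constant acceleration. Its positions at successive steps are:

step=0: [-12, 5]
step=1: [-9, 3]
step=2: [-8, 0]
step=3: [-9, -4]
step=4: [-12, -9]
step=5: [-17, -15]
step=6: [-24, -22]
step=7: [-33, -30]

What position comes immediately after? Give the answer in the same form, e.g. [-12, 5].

First differences are [+3, -2], [+1, -3], [-1, -4], [-3, -5], [-5, -6], [-7, -7], [-9, -8]; their common second difference is [-2, -1] (constant acceleration).
step 8: [-33, -30] + [-11, -9] → [-44, -39]

[-44, -39]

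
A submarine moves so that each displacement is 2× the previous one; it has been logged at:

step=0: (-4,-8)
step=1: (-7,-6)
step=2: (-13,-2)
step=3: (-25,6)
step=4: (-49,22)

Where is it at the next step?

The jumps are (-3,+2), (-6,+4), (-12,+8), (-24,+16) — a geometric progression with ratio 2.
step 5: (-49,22) + (-48,+32) → (-97,54)

(-97,54)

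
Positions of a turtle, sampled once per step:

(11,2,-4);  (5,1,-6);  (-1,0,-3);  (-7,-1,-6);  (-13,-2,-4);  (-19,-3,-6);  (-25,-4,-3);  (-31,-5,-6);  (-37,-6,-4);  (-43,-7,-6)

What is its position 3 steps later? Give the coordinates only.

The first coordinate changes by -6 each step, so at step 12 it is 11 + 12·(-6) = -61.
The second coordinate changes by -1 each step, so at step 12 it is 2 + 12·(-1) = -10.
The third coordinate repeats the cycle [-4, -6, -3, -6] with period 4; step 12 mod 4 = 0, giving -4.

(-61,-10,-4)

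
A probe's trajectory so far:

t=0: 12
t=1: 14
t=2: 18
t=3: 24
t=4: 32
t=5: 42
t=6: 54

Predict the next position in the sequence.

First differences are +2, +4, +6, +8, +10, +12; their common second difference is +2 (constant acceleration).
step 7: 54 + 14 → 68

68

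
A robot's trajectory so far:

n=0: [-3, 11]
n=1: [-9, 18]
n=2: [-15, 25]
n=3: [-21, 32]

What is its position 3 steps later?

[-39, 53]

Constant displacement of [-6, +7] per step.
step 4: [-21, 32] + [-6, +7] → [-27, 39]
step 5: [-27, 39] + [-6, +7] → [-33, 46]
step 6: [-33, 46] + [-6, +7] → [-39, 53]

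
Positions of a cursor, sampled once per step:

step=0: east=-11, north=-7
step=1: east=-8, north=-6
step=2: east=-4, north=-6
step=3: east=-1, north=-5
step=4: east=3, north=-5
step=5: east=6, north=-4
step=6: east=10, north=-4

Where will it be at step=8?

Differencing gives (+3, +1), (+4, +0), (+3, +1), (+4, +0), (+3, +1), (+4, +0). This is the pattern (+3, +1), (+4, +0) repeated.
step 7: apply (+3, +1) → east=13, north=-3
step 8: apply (+4, +0) → east=17, north=-3

east=17, north=-3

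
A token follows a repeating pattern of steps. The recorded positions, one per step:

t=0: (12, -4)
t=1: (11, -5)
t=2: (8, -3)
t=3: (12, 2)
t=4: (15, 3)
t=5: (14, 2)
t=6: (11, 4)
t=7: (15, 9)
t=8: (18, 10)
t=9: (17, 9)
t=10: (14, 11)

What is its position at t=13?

(20, 16)

Step-to-step displacements: (-1, -1), (-3, +2), (+4, +5), (+3, +1), (-1, -1), (-3, +2), (+4, +5), (+3, +1), (-1, -1), (-3, +2) — a repeating cycle of length 4.
step 11: apply (+4, +5) → (18, 16)
step 12: apply (+3, +1) → (21, 17)
step 13: apply (-1, -1) → (20, 16)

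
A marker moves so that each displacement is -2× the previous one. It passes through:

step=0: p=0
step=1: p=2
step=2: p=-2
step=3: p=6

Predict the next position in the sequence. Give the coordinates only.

p=-10

The jumps are +2, -4, +8 — a geometric progression with ratio -2.
step 4: 6 − 16 → p=-10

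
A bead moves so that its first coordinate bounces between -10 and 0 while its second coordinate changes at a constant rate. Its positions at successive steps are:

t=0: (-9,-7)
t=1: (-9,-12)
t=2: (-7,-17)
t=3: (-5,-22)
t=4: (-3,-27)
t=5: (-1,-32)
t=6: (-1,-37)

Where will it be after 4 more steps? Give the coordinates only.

The first coordinate travels 2 per step and bounces off the walls at -10 and 0.
  step 7: -1 → -3
  step 8: -3 → -5
  step 9: -5 → -7
  step 10: -7 → -9
The second coordinate changes by -5 each step: at step 10 it is -57.

(-9,-57)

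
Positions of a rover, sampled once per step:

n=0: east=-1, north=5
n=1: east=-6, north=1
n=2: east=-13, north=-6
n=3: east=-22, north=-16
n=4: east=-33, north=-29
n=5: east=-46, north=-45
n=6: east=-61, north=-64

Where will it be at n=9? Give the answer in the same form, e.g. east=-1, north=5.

east=-118, north=-139

Taking differences between consecutive positions: (-5, -4), (-7, -7), (-9, -10), (-11, -13), (-13, -16), (-15, -19). These grow by (-2, -3) each step.
step 7: east=-61, north=-64 + (-17, -22) → east=-78, north=-86
step 8: east=-78, north=-86 + (-19, -25) → east=-97, north=-111
step 9: east=-97, north=-111 + (-21, -28) → east=-118, north=-139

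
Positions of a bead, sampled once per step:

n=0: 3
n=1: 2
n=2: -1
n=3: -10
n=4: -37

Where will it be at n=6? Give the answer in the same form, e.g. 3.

-361

The jumps are -1, -3, -9, -27 — a geometric progression with ratio 3.
step 5: -37 − 81 → -118
step 6: -118 − 243 → -361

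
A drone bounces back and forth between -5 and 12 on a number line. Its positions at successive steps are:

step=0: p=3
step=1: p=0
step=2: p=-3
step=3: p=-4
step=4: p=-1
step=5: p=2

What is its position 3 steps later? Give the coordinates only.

p=11

The value reflects between -5 and 12, moving 3 per step.
  step 6: 2 → 5
  step 7: 5 → 8
  step 8: 8 → 11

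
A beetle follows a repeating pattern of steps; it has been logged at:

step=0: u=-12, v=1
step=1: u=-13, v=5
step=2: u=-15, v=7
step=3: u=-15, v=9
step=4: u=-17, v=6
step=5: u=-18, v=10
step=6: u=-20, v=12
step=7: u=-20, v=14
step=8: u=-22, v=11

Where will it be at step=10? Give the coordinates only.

u=-25, v=17

Step-to-step displacements: (-1,+4), (-2,+2), (+0,+2), (-2,-3), (-1,+4), (-2,+2), (+0,+2), (-2,-3) — a repeating cycle of length 4.
step 9: apply (-1,+4) → u=-23, v=15
step 10: apply (-2,+2) → u=-25, v=17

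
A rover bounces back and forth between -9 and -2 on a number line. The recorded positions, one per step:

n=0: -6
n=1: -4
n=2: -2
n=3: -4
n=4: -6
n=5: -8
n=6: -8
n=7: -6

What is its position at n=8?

-4

The value reflects between -9 and -2, moving 2 per step.
  step 8: -6 → -4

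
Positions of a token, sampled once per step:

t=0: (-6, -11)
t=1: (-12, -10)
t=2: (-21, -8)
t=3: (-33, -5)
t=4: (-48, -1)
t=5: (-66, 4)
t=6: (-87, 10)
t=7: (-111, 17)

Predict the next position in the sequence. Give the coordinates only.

(-138, 25)

First differences are (-6, +1), (-9, +2), (-12, +3), (-15, +4), (-18, +5), (-21, +6), (-24, +7); their common second difference is (-3, +1) (constant acceleration).
step 8: (-111, 17) + (-27, +8) → (-138, 25)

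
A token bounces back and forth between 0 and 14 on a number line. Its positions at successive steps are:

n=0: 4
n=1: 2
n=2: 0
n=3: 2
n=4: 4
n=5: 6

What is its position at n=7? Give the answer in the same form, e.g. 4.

10

The value reflects between 0 and 14, moving 2 per step.
  step 6: 6 → 8
  step 7: 8 → 10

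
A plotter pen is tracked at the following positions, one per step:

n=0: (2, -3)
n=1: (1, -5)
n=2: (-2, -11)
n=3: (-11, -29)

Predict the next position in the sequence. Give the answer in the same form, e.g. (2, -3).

(-38, -83)

Consecutive displacements (-1, -2), (-3, -6), (-9, -18) scale by a factor of 3 each step.
step 4: (-11, -29) + (-27, -54) → (-38, -83)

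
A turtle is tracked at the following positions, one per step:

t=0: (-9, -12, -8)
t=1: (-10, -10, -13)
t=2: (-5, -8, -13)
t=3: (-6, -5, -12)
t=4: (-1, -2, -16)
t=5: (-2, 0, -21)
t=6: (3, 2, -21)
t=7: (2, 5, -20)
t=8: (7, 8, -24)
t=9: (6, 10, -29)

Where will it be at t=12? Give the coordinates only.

(15, 18, -32)

The moves between consecutive positions are (-1, +2, -5), (+5, +2, +0), (-1, +3, +1), (+5, +3, -4), (-1, +2, -5), (+5, +2, +0), (-1, +3, +1), (+5, +3, -4), (-1, +2, -5); they repeat the 4-cycle [(-1, +2, -5), (+5, +2, +0), (-1, +3, +1), (+5, +3, -4)].
step 10: apply (+5, +2, +0) → (11, 12, -29)
step 11: apply (-1, +3, +1) → (10, 15, -28)
step 12: apply (+5, +3, -4) → (15, 18, -32)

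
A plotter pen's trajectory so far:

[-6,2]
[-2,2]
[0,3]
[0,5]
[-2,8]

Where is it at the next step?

Successive displacements: [+4,+0], [+2,+1], [+0,+2], [-2,+3] — each changes by [-2,+1].
step 5: [-2,8] + [-4,+4] → [-6,12]

[-6,12]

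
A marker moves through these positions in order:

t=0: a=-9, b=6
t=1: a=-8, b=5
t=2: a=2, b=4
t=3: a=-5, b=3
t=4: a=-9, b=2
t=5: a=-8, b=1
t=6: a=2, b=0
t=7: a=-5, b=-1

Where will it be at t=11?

a=-5, b=-5

The a coordinate repeats the cycle [-9, -8, 2, -5] with period 4; step 11 mod 4 = 3, giving -5.
The b coordinate changes by -1 each step, so at step 11 it is 6 + 11·(-1) = -5.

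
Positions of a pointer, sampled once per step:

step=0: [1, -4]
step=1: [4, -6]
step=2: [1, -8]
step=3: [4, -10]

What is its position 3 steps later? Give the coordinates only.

The first coordinate repeats the cycle [1, 4] with period 2; step 6 mod 2 = 0, giving 1.
The second coordinate changes by -2 each step, so at step 6 it is -4 + 6·(-2) = -16.

[1, -16]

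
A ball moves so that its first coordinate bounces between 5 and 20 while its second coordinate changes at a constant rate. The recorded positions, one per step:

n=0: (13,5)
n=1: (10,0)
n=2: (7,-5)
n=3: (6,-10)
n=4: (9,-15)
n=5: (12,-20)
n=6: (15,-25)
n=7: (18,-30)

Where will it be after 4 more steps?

(10,-50)

The first coordinate travels 3 per step and bounces off the walls at 5 and 20.
  step 8: 18 → 19
  step 9: 19 → 16
  step 10: 16 → 13
  step 11: 13 → 10
The second coordinate changes by -5 each step: at step 11 it is -50.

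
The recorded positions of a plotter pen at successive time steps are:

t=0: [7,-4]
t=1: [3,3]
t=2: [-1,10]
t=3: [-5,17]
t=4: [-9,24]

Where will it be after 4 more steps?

The position changes by [-4,+7] every step.
step 5: [-9,24] + [-4,+7] → [-13,31]
step 6: [-13,31] + [-4,+7] → [-17,38]
step 7: [-17,38] + [-4,+7] → [-21,45]
step 8: [-21,45] + [-4,+7] → [-25,52]

[-25,52]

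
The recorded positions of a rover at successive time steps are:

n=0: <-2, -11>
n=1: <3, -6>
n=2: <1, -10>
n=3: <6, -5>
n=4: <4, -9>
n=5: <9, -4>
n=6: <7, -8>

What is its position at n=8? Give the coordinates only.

<10, -7>

Step-to-step displacements: <+5, +5>, <-2, -4>, <+5, +5>, <-2, -4>, <+5, +5>, <-2, -4> — a repeating cycle of length 2.
step 7: apply <+5, +5> → <12, -3>
step 8: apply <-2, -4> → <10, -7>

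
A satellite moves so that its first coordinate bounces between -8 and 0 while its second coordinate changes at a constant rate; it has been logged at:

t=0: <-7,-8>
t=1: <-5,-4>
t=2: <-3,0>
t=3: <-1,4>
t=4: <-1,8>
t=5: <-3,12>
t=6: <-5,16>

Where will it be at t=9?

The first coordinate reflects between -8 and 0, moving 2 per step.
  step 7: -5 → -7
  step 8: -7 → -7
  step 9: -7 → -5
The second coordinate changes by +4 each step: at step 9 it is 28.

<-5,28>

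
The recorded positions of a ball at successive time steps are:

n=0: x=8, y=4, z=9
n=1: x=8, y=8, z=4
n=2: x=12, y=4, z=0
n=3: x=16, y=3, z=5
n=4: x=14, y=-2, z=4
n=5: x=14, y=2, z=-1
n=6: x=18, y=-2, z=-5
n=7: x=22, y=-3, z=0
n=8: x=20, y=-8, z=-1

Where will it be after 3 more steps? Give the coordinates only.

x=28, y=-9, z=-5

Step-to-step displacements: (+0, +4, -5), (+4, -4, -4), (+4, -1, +5), (-2, -5, -1), (+0, +4, -5), (+4, -4, -4), (+4, -1, +5), (-2, -5, -1) — a repeating cycle of length 4.
step 9: apply (+0, +4, -5) → x=20, y=-4, z=-6
step 10: apply (+4, -4, -4) → x=24, y=-8, z=-10
step 11: apply (+4, -1, +5) → x=28, y=-9, z=-5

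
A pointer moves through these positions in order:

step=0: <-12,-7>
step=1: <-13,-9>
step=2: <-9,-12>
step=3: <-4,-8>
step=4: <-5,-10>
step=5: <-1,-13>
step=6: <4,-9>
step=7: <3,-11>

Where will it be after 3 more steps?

<11,-12>

Step-to-step displacements: <-1,-2>, <+4,-3>, <+5,+4>, <-1,-2>, <+4,-3>, <+5,+4>, <-1,-2> — a repeating cycle of length 3.
step 8: apply <+4,-3> → <7,-14>
step 9: apply <+5,+4> → <12,-10>
step 10: apply <-1,-2> → <11,-12>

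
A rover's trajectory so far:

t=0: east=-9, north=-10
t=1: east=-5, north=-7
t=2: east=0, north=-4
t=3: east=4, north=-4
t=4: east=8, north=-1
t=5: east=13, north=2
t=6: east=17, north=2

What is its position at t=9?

Differencing gives (+4, +3), (+5, +3), (+4, +0), (+4, +3), (+5, +3), (+4, +0). This is the pattern (+4, +3), (+5, +3), (+4, +0) repeated.
step 7: apply (+4, +3) → east=21, north=5
step 8: apply (+5, +3) → east=26, north=8
step 9: apply (+4, +0) → east=30, north=8

east=30, north=8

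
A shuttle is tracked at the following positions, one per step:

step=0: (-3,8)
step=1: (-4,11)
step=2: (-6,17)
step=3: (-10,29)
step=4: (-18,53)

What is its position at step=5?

(-34,101)

Step-to-step displacements: (-1,+3), (-2,+6), (-4,+12), (-8,+24); each is 2× the previous.
step 5: (-18,53) + (-16,+48) → (-34,101)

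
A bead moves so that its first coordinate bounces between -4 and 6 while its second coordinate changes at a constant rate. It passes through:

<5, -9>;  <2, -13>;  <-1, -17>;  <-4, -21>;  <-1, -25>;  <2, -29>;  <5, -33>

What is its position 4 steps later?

<-3, -49>

The first coordinate reflects between -4 and 6, moving 3 per step.
  step 7: 5 → 4
  step 8: 4 → 1
  step 9: 1 → -2
  step 10: -2 → -3
The second coordinate changes by -4 each step: at step 10 it is -49.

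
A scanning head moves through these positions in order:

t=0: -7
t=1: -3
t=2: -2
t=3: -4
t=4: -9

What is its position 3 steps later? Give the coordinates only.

-42

Successive displacements: +4, +1, -2, -5 — each changes by -3.
step 5: -9 − 8 → -17
step 6: -17 − 11 → -28
step 7: -28 − 14 → -42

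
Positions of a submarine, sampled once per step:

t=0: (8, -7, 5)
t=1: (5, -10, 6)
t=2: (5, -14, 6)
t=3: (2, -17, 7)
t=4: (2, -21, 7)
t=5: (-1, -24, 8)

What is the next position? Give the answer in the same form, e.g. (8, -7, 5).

Differencing gives (-3, -3, +1), (+0, -4, +0), (-3, -3, +1), (+0, -4, +0), (-3, -3, +1). This is the pattern (-3, -3, +1), (+0, -4, +0) repeated.
step 6: apply (+0, -4, +0) → (-1, -28, 8)

(-1, -28, 8)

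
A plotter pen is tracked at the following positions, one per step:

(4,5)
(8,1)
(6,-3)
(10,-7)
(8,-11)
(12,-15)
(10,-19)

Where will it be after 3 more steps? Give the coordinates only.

(16,-31)

Differencing gives (+4,-4), (-2,-4), (+4,-4), (-2,-4), (+4,-4), (-2,-4). This is the pattern (+4,-4), (-2,-4) repeated.
step 7: apply (+4,-4) → (14,-23)
step 8: apply (-2,-4) → (12,-27)
step 9: apply (+4,-4) → (16,-31)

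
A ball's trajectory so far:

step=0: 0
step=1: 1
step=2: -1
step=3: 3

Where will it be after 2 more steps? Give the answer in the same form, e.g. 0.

Step-to-step displacements: +1, -2, +4; each is -2× the previous.
step 4: 3 − 8 → -5
step 5: -5 + 16 → 11

11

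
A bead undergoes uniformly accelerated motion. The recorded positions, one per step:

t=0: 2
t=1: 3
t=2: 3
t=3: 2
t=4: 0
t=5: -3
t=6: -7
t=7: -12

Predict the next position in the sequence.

-18

First differences are +1, +0, -1, -2, -3, -4, -5; their common second difference is -1 (constant acceleration).
step 8: -12 − 6 → -18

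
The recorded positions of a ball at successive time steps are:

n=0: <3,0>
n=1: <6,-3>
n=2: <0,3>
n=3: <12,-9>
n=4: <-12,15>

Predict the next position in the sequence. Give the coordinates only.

Step-to-step displacements: <+3,-3>, <-6,+6>, <+12,-12>, <-24,+24>; each is -2× the previous.
step 5: <-12,15> + <+48,-48> → <36,-33>

<36,-33>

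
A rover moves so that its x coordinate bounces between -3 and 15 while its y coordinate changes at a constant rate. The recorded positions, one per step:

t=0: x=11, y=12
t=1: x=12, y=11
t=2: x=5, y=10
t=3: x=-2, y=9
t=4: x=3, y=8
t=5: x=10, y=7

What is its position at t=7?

The x coordinate reflects between -3 and 15, moving 7 per step.
  step 6: 10 → 13
  step 7: 13 → 6
The y coordinate changes by -1 each step: at step 7 it is 5.

x=6, y=5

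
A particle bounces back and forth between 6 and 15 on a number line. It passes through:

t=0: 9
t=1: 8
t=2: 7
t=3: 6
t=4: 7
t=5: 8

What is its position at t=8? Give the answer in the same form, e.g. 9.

The value travels 1 per step and bounces off the walls at 6 and 15.
  step 6: 8 → 9
  step 7: 9 → 10
  step 8: 10 → 11

11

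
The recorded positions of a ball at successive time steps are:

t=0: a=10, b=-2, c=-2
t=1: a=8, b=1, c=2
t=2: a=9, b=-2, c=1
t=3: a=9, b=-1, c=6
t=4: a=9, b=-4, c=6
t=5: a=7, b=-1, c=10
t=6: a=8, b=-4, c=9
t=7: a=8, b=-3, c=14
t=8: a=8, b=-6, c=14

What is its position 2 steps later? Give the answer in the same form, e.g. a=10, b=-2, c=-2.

Step-to-step displacements: (-2,+3,+4), (+1,-3,-1), (+0,+1,+5), (+0,-3,+0), (-2,+3,+4), (+1,-3,-1), (+0,+1,+5), (+0,-3,+0) — a repeating cycle of length 4.
step 9: apply (-2,+3,+4) → a=6, b=-3, c=18
step 10: apply (+1,-3,-1) → a=7, b=-6, c=17

a=7, b=-6, c=17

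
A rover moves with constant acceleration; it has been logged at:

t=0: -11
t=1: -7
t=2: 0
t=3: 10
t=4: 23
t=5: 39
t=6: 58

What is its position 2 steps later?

First differences are +4, +7, +10, +13, +16, +19; their common second difference is +3 (constant acceleration).
step 7: 58 + 22 → 80
step 8: 80 + 25 → 105

105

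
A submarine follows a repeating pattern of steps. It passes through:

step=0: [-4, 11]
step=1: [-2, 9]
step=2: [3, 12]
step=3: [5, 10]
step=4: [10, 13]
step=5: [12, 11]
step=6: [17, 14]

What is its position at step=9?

[26, 13]

The moves between consecutive positions are [+2, -2], [+5, +3], [+2, -2], [+5, +3], [+2, -2], [+5, +3]; they repeat the 2-cycle [[+2, -2], [+5, +3]].
step 7: apply [+2, -2] → [19, 12]
step 8: apply [+5, +3] → [24, 15]
step 9: apply [+2, -2] → [26, 13]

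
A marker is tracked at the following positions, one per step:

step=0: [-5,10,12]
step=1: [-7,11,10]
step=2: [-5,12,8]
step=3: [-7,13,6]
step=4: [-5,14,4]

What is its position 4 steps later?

[-5,18,-4]

First: cycles through -5, -7 every 2 steps. Step 8 lands at position 0 of the cycle → -5.
Second: linear, +1 per step → 18 at step 8.
Third: linear, -2 per step → -4 at step 8.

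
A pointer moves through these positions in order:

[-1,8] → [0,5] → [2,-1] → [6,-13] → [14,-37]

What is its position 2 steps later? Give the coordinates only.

[62,-181]

Step-to-step displacements: [+1,-3], [+2,-6], [+4,-12], [+8,-24]; each is 2× the previous.
step 5: [14,-37] + [+16,-48] → [30,-85]
step 6: [30,-85] + [+32,-96] → [62,-181]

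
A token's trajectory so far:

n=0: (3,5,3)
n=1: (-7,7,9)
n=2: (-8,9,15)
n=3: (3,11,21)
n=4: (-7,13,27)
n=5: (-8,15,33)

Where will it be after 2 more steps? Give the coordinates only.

The first coordinate repeats the cycle [3, -7, -8] with period 3; step 7 mod 3 = 1, giving -7.
The second coordinate changes by +2 each step, so at step 7 it is 5 + 7·(2) = 19.
The third coordinate changes by +6 each step, so at step 7 it is 3 + 7·(6) = 45.

(-7,19,45)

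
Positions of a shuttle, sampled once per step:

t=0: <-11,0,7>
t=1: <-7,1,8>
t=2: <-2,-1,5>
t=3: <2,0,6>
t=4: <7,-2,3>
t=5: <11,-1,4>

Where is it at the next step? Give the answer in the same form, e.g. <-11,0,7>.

Differencing gives <+4,+1,+1>, <+5,-2,-3>, <+4,+1,+1>, <+5,-2,-3>, <+4,+1,+1>. This is the pattern <+4,+1,+1>, <+5,-2,-3> repeated.
step 6: apply <+5,-2,-3> → <16,-3,1>

<16,-3,1>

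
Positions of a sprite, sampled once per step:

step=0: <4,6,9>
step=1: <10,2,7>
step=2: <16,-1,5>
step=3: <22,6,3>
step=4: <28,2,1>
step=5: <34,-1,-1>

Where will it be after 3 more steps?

First: linear, +6 per step → 52 at step 8.
Second: cycles through 6, 2, -1 every 3 steps. Step 8 lands at position 2 of the cycle → -1.
Third: linear, -2 per step → -7 at step 8.

<52,-1,-7>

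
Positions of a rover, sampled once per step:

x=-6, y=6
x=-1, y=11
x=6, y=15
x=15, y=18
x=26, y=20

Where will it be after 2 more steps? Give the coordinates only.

Successive displacements: (+5, +5), (+7, +4), (+9, +3), (+11, +2) — each changes by (+2, -1).
step 5: x=26, y=20 + (+13, +1) → x=39, y=21
step 6: x=39, y=21 + (+15, +0) → x=54, y=21

x=54, y=21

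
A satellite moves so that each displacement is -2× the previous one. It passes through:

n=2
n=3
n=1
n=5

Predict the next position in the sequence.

n=-3

The jumps are +1, -2, +4 — a geometric progression with ratio -2.
step 4: 5 − 8 → n=-3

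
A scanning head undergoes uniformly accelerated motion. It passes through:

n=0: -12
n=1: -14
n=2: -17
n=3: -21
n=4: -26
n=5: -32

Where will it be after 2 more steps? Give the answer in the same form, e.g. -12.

Successive displacements: -2, -3, -4, -5, -6 — each changes by -1.
step 6: -32 − 7 → -39
step 7: -39 − 8 → -47

-47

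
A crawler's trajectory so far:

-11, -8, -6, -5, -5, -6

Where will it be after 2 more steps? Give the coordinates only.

First differences are +3, +2, +1, +0, -1; their common second difference is -1 (constant acceleration).
step 6: -6 − 2 → -8
step 7: -8 − 3 → -11

-11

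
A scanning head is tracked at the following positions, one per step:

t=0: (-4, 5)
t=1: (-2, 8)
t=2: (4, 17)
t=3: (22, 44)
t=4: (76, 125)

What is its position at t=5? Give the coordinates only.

Step-to-step displacements: (+2, +3), (+6, +9), (+18, +27), (+54, +81); each is 3× the previous.
step 5: (76, 125) + (+162, +243) → (238, 368)

(238, 368)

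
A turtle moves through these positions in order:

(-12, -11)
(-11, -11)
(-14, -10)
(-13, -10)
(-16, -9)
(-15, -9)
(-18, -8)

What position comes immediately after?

Differencing gives (+1, +0), (-3, +1), (+1, +0), (-3, +1), (+1, +0), (-3, +1). This is the pattern (+1, +0), (-3, +1) repeated.
step 7: apply (+1, +0) → (-17, -8)

(-17, -8)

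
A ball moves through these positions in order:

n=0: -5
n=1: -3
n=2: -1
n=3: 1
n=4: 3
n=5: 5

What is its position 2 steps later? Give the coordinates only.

The position changes by +2 every step.
step 6: 5 + 2 → 7
step 7: 7 + 2 → 9

9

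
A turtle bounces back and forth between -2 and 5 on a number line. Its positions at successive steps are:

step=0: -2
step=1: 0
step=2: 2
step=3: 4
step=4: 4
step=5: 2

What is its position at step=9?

2

The value reflects between -2 and 5, moving 2 per step.
  step 6: 2 → 0
  step 7: 0 → -2
  step 8: -2 → 0
  step 9: 0 → 2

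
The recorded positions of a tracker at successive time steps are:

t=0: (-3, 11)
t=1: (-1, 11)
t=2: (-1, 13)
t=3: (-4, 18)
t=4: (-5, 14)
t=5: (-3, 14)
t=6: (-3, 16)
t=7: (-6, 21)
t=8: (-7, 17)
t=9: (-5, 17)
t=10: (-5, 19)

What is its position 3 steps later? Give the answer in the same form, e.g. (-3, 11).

(-7, 20)

The moves between consecutive positions are (+2, +0), (+0, +2), (-3, +5), (-1, -4), (+2, +0), (+0, +2), (-3, +5), (-1, -4), (+2, +0), (+0, +2); they repeat the 4-cycle [(+2, +0), (+0, +2), (-3, +5), (-1, -4)].
step 11: apply (-3, +5) → (-8, 24)
step 12: apply (-1, -4) → (-9, 20)
step 13: apply (+2, +0) → (-7, 20)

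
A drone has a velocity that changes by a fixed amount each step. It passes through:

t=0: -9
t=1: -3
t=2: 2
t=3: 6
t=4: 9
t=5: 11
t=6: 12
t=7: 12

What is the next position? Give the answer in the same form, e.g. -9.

11

First differences are +6, +5, +4, +3, +2, +1, +0; their common second difference is -1 (constant acceleration).
step 8: 12 − 1 → 11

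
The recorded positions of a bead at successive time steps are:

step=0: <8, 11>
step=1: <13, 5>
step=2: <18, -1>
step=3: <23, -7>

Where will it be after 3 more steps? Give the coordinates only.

<38, -25>

The position changes by <+5, -6> every step.
step 4: <23, -7> + <+5, -6> → <28, -13>
step 5: <28, -13> + <+5, -6> → <33, -19>
step 6: <33, -19> + <+5, -6> → <38, -25>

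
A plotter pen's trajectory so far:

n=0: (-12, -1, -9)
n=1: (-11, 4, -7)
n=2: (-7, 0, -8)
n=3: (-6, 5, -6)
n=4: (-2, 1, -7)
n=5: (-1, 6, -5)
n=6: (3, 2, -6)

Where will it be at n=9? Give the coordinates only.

(9, 8, -3)

The moves between consecutive positions are (+1, +5, +2), (+4, -4, -1), (+1, +5, +2), (+4, -4, -1), (+1, +5, +2), (+4, -4, -1); they repeat the 2-cycle [(+1, +5, +2), (+4, -4, -1)].
step 7: apply (+1, +5, +2) → (4, 7, -4)
step 8: apply (+4, -4, -1) → (8, 3, -5)
step 9: apply (+1, +5, +2) → (9, 8, -3)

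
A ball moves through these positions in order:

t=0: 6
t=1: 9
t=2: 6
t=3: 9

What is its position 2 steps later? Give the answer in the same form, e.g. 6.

Step-to-step displacements: +3, -3, +3; each is -1× the previous.
step 4: 9 − 3 → 6
step 5: 6 + 3 → 9

9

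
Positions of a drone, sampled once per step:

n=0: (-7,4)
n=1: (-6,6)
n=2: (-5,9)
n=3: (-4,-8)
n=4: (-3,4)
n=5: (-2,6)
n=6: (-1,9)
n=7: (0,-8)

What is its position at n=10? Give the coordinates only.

First: linear, +1 per step → 3 at step 10.
Second: cycles through 4, 6, 9, -8 every 4 steps. Step 10 lands at position 2 of the cycle → 9.

(3,9)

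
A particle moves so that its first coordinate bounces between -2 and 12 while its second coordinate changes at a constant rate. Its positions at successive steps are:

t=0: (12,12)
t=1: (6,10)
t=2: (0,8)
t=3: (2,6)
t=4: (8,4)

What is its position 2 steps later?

The first coordinate travels 6 per step and bounces off the walls at -2 and 12.
  step 5: 8 → 10
  step 6: 10 → 4
The second coordinate changes by -2 each step: at step 6 it is 0.

(4,0)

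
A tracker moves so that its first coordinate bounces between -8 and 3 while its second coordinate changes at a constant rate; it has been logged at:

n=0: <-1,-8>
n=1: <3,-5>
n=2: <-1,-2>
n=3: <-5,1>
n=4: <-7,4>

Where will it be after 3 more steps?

<1,13>

The first coordinate reflects between -8 and 3, moving 4 per step.
  step 5: -7 → -3
  step 6: -3 → 1
  step 7: 1 → 1
The second coordinate changes by +3 each step: at step 7 it is 13.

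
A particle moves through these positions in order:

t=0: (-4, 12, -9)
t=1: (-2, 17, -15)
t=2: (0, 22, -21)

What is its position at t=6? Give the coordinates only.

Constant displacement of (+2, +5, -6) per step.
step 3: (0, 22, -21) + (+2, +5, -6) → (2, 27, -27)
step 4: (2, 27, -27) + (+2, +5, -6) → (4, 32, -33)
step 5: (4, 32, -33) + (+2, +5, -6) → (6, 37, -39)
step 6: (6, 37, -39) + (+2, +5, -6) → (8, 42, -45)

(8, 42, -45)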